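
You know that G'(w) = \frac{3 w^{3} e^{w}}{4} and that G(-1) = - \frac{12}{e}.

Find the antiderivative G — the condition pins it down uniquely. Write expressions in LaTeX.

G(w) = \frac{3 \left(w^{3} - 3 w^{2} + 6 w - 6\right) e^{w}}{4}

Recognize the product-rule pattern: G'(w) = u'v + uv' with u = \frac{3 w^{3}}{4} - \frac{9 w^{2}}{4} + \frac{9 w}{2} - \frac{9}{2}, v = e^{w}, so integration by parts undoes it.
A general antiderivative is \frac{\left(3 w^{3} - 9 w^{2} + 18 w - 18\right) e^{w}}{4} + C.
The condition gives C = - \frac{12}{e} - (- \frac{12}{e}) = 0.
So G(w) = \frac{3 \left(w^{3} - 3 w^{2} + 6 w - 6\right) e^{w}}{4}.
Check: d/dw[\frac{3 \left(w^{3} - 3 w^{2} + 6 w - 6\right) e^{w}}{4}] = \frac{3 w^{3} e^{w}}{4} = G'(w).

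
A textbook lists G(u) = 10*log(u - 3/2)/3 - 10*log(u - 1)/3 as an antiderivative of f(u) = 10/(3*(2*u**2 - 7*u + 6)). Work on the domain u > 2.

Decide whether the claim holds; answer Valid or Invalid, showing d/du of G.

d/du[G] = 10/(6*u**2 - 15*u + 9)
d/du[G] - f(u) = -10/(6*u**3 - 27*u**2 + 39*u - 18) != 0.

Invalid: d/du[G] - f = -10/(6*u**3 - 27*u**2 + 39*u - 18), which is not 0.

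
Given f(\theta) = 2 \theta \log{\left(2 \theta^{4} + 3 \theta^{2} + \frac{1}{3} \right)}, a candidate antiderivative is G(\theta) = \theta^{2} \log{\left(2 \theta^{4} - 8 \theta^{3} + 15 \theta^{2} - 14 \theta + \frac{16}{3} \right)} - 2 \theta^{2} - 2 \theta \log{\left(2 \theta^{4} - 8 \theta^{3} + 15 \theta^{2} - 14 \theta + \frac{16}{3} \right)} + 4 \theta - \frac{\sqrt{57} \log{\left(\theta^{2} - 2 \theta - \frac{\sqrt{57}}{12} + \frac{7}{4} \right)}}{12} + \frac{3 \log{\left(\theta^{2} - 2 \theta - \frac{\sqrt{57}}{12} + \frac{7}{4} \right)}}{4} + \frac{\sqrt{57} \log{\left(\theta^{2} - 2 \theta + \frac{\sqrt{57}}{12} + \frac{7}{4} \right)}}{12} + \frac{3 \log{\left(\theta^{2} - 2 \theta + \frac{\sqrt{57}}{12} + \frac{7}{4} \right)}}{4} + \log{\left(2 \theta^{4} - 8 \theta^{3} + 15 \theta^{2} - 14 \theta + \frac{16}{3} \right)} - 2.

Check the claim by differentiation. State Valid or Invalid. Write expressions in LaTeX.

d/d\theta[G] = 2 \theta \log{\left(2 \theta^{4} - 8 \theta^{3} + 15 \theta^{2} - 14 \theta + \frac{16}{3} \right)} - 2 \log{\left(2 \theta^{4} - 8 \theta^{3} + 15 \theta^{2} - 14 \theta + \frac{16}{3} \right)}
d/d\theta[G] - f(\theta) = - 2 \theta \log{\left(2 \theta^{4} + 3 \theta^{2} + \frac{1}{3} \right)} + 2 \theta \log{\left(2 \theta^{4} - 8 \theta^{3} + 15 \theta^{2} - 14 \theta + \frac{16}{3} \right)} - 2 \log{\left(2 \theta^{4} - 8 \theta^{3} + 15 \theta^{2} - 14 \theta + \frac{16}{3} \right)} != 0.

Invalid: d/d\theta[G] - f = - 2 \theta \log{\left(2 \theta^{4} + 3 \theta^{2} + \frac{1}{3} \right)} + 2 \theta \log{\left(2 \theta^{4} - 8 \theta^{3} + 15 \theta^{2} - 14 \theta + \frac{16}{3} \right)} - 2 \log{\left(2 \theta^{4} - 8 \theta^{3} + 15 \theta^{2} - 14 \theta + \frac{16}{3} \right)}, which is not 0.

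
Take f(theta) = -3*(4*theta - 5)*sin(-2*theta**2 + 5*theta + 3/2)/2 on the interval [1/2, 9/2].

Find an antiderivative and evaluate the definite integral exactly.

Antiderivative: F(theta) = -3*cos(-2*theta**2 + 5*theta + 3/2)/2; value = 3*cos(7/2)/2 - 3*cos(33/2)/2

f matches the chain-rule pattern g'(h)*h' with inner function h(theta) = -2*theta**2 + 5*theta + 3/2; substituting u = h(theta) collapses the integral.
F(theta) = -3*cos(-2*theta**2 + 5*theta + 3/2)/2 is an antiderivative of f.
Check: d/dtheta[-3*cos(-2*theta**2 + 5*theta + 3/2)/2] = -6*theta*sin(-2*theta**2 + 5*theta + 3/2) + 15*sin(-2*theta**2 + 5*theta + 3/2)/2, which equals f(theta).
F(9/2) = -3*cos(33/2)/2; F(1/2) = -3*cos(7/2)/2.
Integral = F(9/2) - F(1/2) = 3*cos(7/2)/2 - 3*cos(33/2)/2.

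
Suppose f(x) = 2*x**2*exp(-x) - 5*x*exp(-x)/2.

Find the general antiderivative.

Recognize the product-rule pattern: f = u'v + uv' with u = -2*x**2 - 3*x/2 - 3/2, v = exp(-x), so integration by parts undoes it.
Check: d/dx[(-4*x**2 - 3*x - 3)*exp(-x)/2] = (4*x**2 - 5*x)*exp(-x)/2, which equals f(x).

F(x) = (-4*x**2 - 3*x - 3)*exp(-x)/2 + C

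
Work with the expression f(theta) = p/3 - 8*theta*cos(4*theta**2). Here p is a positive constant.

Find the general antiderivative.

F(theta) = (p*theta - 3*sin(4*theta**2))/3 + C

A first test for any F(theta): its theta-derivative must equal f(theta) identically.
Check: d/dtheta[(p*theta - 3*sin(4*theta**2))/3] = p/3 - 8*theta*cos(4*theta**2) = f(theta).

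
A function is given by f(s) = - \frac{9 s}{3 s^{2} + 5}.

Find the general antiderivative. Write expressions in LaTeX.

F(s) = - \frac{3 \log{\left(3 s^{2} + 5 \right)}}{2} + C

f matches the chain-rule pattern g'(h)*h' with inner function h(s) = 3 s^{2} + 5; substituting u = h(s) collapses the integral.
Check: d/ds[- \frac{3 \log{\left(3 s^{2} + 5 \right)}}{2}] = - \frac{9 s}{3 s^{2} + 5} = f(s).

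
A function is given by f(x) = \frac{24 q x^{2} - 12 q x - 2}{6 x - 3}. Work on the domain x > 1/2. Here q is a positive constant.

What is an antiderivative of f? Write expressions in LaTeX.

An antiderivative is F(x) = 2 q x^{2} - \frac{\log{\left(x - \frac{1}{2} \right)}}{3}.

Check any antiderivative F(x) by computing F'(x) and comparing it with f(x).
Check: d/dx[2 q x^{2} - \frac{\log{\left(x - \frac{1}{2} \right)}}{3}] = \frac{24 q x^{2} - 12 q x - 2}{6 x - 3} = f(x).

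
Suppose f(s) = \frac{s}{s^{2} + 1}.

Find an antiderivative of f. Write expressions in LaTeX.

An antiderivative is F(s) = \frac{\log{\left(2 s^{2} + 2 \right)}}{2}.

The substitution u = 2 s^{2} + 2 works: f is exactly (dF/du)*(du/ds) for that inner function.
Check: d/ds[\frac{\log{\left(2 s^{2} + 2 \right)}}{2}] = \frac{s}{s^{2} + 1} = f(s).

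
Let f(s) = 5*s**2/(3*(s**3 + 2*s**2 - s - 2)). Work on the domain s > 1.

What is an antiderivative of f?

An antiderivative is F(s) = 5*(log(s - 1) - 3*log(s + 1) + 8*log(s + 2))/18.

The denominator factors as 3*(s - 1)*(s + 1)*(s + 2); partial fractions split f into directly integrable pieces: 20/(9*(s + 2)) - 5/(6*(s + 1)) + 5/(18*(s - 1)).
Check: d/ds[5*(log(s - 1) - 3*log(s + 1) + 8*log(s + 2))/18] = 5*s**2/(3*s**3 + 6*s**2 - 3*s - 6), which equals f(s).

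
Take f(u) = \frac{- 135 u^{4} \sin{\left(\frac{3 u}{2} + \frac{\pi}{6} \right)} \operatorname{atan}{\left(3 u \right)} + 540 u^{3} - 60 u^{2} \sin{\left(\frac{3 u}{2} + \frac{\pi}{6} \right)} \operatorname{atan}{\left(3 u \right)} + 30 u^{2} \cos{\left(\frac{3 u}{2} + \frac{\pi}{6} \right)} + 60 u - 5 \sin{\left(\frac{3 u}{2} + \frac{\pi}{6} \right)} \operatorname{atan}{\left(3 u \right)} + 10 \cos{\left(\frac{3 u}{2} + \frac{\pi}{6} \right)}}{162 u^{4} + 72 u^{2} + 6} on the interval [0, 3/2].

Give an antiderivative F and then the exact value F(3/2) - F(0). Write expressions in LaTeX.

Antiderivative: F(u) = \frac{5 \log{\left(u^{2} + \frac{1}{3} \right)}}{3} + \frac{5 \cos{\left(\frac{3 u}{2} + \frac{\pi}{6} \right)} \operatorname{atan}{\left(3 u \right)}}{9}; value = \frac{5 \cos{\left(\frac{\pi}{6} + \frac{9}{4} \right)} \operatorname{atan}{\left(\frac{9}{2} \right)}}{9} - \frac{5 \log{\left(\frac{4}{3} \right)}}{3} + \frac{5 \log{\left(\frac{31}{3} \right)}}{3}

Recover f(u) by differentiating a candidate F(u); any mismatch rules it out.
F(u) = \frac{5 \log{\left(u^{2} + \frac{1}{3} \right)}}{3} + \frac{5 \cos{\left(\frac{3 u}{2} + \frac{\pi}{6} \right)} \operatorname{atan}{\left(3 u \right)}}{9} is an antiderivative of f.
Check: d/du[\frac{5 \log{\left(u^{2} + \frac{1}{3} \right)}}{3} + \frac{5 \cos{\left(\frac{3 u}{2} + \frac{\pi}{6} \right)} \operatorname{atan}{\left(3 u \right)}}{9}] = \frac{- 135 u^{4} \sin{\left(\frac{3 u}{2} + \frac{\pi}{6} \right)} \operatorname{atan}{\left(3 u \right)} + 540 u^{3} - 60 u^{2} \sin{\left(\frac{3 u}{2} + \frac{\pi}{6} \right)} \operatorname{atan}{\left(3 u \right)} + 30 u^{2} \cos{\left(\frac{3 u}{2} + \frac{\pi}{6} \right)} + 60 u - 5 \sin{\left(\frac{3 u}{2} + \frac{\pi}{6} \right)} \operatorname{atan}{\left(3 u \right)} + 10 \cos{\left(\frac{3 u}{2} + \frac{\pi}{6} \right)}}{162 u^{4} + 72 u^{2} + 6} = f(u).
F(3/2) = \frac{5 \cos{\left(\frac{\pi}{6} + \frac{9}{4} \right)} \operatorname{atan}{\left(\frac{9}{2} \right)}}{9} + \frac{5 \log{\left(\frac{31}{12} \right)}}{3}; F(0) = - \frac{5 \log{\left(3 \right)}}{3}.
Integral = F(3/2) - F(0) = \frac{5 \cos{\left(\frac{\pi}{6} + \frac{9}{4} \right)} \operatorname{atan}{\left(\frac{9}{2} \right)}}{9} - \frac{5 \log{\left(\frac{4}{3} \right)}}{3} + \frac{5 \log{\left(\frac{31}{3} \right)}}{3}.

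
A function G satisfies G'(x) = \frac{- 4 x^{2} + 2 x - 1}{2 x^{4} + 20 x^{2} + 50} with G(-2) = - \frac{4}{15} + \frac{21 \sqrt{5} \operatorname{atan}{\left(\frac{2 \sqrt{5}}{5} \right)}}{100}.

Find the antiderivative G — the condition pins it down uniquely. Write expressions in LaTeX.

G(x) = \frac{95 x - 21 \sqrt{5} \left(x^{2} + 5\right) \operatorname{atan}{\left(\frac{\sqrt{5} x}{5} \right)} - 50}{100 \left(x^{2} + 5\right)}

For G(x) to be correct, d/dx[G] must agree with the stated G'(x) identically.
A general antiderivative is - \frac{10 - 19 x}{20 x^{2} + 100} - \frac{21 \sqrt{5} \operatorname{atan}{\left(\frac{\sqrt{5} x}{5} \right)}}{100} + C.
The condition gives C = - \frac{4}{15} + \frac{21 \sqrt{5} \operatorname{atan}{\left(\frac{2 \sqrt{5}}{5} \right)}}{100} - (- \frac{4}{15} + \frac{21 \sqrt{5} \operatorname{atan}{\left(\frac{2 \sqrt{5}}{5} \right)}}{100}) = 0.
So G(x) = \frac{95 x - 21 \sqrt{5} \left(x^{2} + 5\right) \operatorname{atan}{\left(\frac{\sqrt{5} x}{5} \right)} - 50}{100 \left(x^{2} + 5\right)}.
Check: d/dx[\frac{95 x - 21 \sqrt{5} \left(x^{2} + 5\right) \operatorname{atan}{\left(\frac{\sqrt{5} x}{5} \right)} - 50}{100 \left(x^{2} + 5\right)}] = \frac{- 4 x^{2} + 2 x - 1}{2 x^{4} + 20 x^{2} + 50} = G'(x).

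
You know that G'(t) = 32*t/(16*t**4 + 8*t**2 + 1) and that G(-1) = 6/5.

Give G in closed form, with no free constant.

The substitution u = 2*t**2 + 1/2 works: G'(t) is exactly (dG/du)*(du/dt) for that inner function.
A general antiderivative is -2/(2*t**2 + 1/2) + C.
The condition gives C = 6/5 - (-4/5) = 2.
So G(t) = 2*(4*t**2 - 1)/(4*t**2 + 1).
Check: d/dt[2*(4*t**2 - 1)/(4*t**2 + 1)] = 32*t/(16*t**4 + 8*t**2 + 1) = G'(t).

G(t) = 2*(4*t**2 - 1)/(4*t**2 + 1)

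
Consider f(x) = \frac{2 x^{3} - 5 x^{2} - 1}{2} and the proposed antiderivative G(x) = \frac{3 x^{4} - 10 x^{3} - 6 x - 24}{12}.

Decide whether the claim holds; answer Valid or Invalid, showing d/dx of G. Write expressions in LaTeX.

Valid - differentiating G returns exactly f.

d/dx[G] = x^{3} - \frac{5 x^{2}}{2} - \frac{1}{2}
This equals f(x) exactly, so the claim holds.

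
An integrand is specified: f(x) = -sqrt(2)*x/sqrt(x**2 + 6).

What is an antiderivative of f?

An antiderivative is F(x) = -sqrt(2)*sqrt(x**2 + 6).

f matches the chain-rule pattern g'(h)*h' with inner function h(x) = x**2/2 + 3; substituting u = h(x) collapses the integral.
Check: d/dx[-sqrt(2)*sqrt(x**2 + 6)] = -sqrt(2)*x/sqrt(x**2 + 6) = f(x).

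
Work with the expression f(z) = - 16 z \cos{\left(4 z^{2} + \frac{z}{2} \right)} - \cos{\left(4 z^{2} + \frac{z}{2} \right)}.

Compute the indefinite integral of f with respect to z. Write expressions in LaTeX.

F(z) = - 2 \sin{\left(4 z^{2} + \frac{z}{2} \right)} + C

f matches the chain-rule pattern g'(h)*h' with inner function h(z) = 4 z^{2} + \frac{z}{2}; substituting u = h(z) collapses the integral.
Check: d/dz[- 2 \sin{\left(4 z^{2} + \frac{z}{2} \right)}] = - 16 z \cos{\left(4 z^{2} + \frac{z}{2} \right)} - \cos{\left(4 z^{2} + \frac{z}{2} \right)} = f(z).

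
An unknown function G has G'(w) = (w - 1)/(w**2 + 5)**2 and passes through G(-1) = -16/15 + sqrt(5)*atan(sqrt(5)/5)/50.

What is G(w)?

The proposed G(w) is checked by its d/dw: the result must match the given G'(w).
A general antiderivative is (-w - 5)/(10*w**2 + 50) - sqrt(5)*atan(sqrt(5)*w/5)/50 + C.
The condition gives C = -16/15 + sqrt(5)*atan(sqrt(5)/5)/50 - (-1/15 + sqrt(5)*atan(sqrt(5)/5)/50) = -1.
So G(w) = -w/(10*w**2 + 50) - sqrt(5)*atan(sqrt(5)*w/5)/50 - 1 - 5/(10*w**2 + 50).
Check: d/dw[-w/(10*w**2 + 50) - sqrt(5)*atan(sqrt(5)*w/5)/50 - 1 - 5/(10*w**2 + 50)] = (w - 1)/(w**4 + 10*w**2 + 25), which equals G'(w).

G(w) = -w/(10*w**2 + 50) - sqrt(5)*atan(sqrt(5)*w/5)/50 - 1 - 5/(10*w**2 + 50)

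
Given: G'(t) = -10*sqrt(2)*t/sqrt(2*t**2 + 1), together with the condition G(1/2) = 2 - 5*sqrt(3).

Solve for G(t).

G'(t) matches the chain-rule pattern g'(h)*h' with inner function h(t) = 4*t**2 + 2; substituting u = h(t) collapses the integral.
A general antiderivative is -5*sqrt(4*t**2 + 2) + C.
The condition gives C = 2 - 5*sqrt(3) - (-5*sqrt(3)) = 2.
So G(t) = 2 - 5*sqrt(4*t**2 + 2).
Check: d/dt[2 - 5*sqrt(4*t**2 + 2)] = -10*sqrt(2)*t/sqrt(2*t**2 + 1) = G'(t).

G(t) = 2 - 5*sqrt(4*t**2 + 2)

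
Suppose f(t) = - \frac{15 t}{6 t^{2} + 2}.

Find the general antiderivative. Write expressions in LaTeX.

F(t) = - \frac{5 \log{\left(t^{2} + \frac{1}{3} \right)}}{4} + C

The substitution u = t^{2} + \frac{1}{3} works: f is exactly (dF/du)*(du/dt) for that inner function.
Check: d/dt[- \frac{5 \log{\left(t^{2} + \frac{1}{3} \right)}}{4}] = - \frac{15 t}{6 t^{2} + 2} = f(t).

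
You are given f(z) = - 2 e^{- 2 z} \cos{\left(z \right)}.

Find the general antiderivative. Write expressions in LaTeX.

F(z) = - \frac{2 e^{- 2 z} \sin{\left(z \right)}}{5} + \frac{4 e^{- 2 z} \cos{\left(z \right)}}{5} + C

A candidate is checked by its d/dz: the result must match f(z).
Check: d/dz[- \frac{2 e^{- 2 z} \sin{\left(z \right)}}{5} + \frac{4 e^{- 2 z} \cos{\left(z \right)}}{5}] = - 2 e^{- 2 z} \cos{\left(z \right)} = f(z).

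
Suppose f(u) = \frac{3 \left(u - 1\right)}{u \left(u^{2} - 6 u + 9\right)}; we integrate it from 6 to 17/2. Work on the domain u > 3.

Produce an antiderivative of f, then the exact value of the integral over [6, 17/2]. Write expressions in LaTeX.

Antiderivative: F(u) = \frac{- \left(u - 3\right) \log{\left(u \right)} + \left(u - 3\right) \log{\left(u - 3 \right)} - 6}{3 \left(u - 3\right)}; value = - \frac{\log{\left(\frac{17}{2} \right)}}{3} - \frac{\log{\left(3 \right)}}{3} + \frac{10}{33} + \frac{\log{\left(\frac{11}{2} \right)}}{3} + \frac{\log{\left(6 \right)}}{3}

The denominator factors as u \left(u - 3\right)^{2}; partial fractions split f into directly integrable pieces: \frac{1}{3 \left(u - 3\right)} + \frac{2}{\left(u - 3\right)^{2}} - \frac{1}{3 u}.
F(u) = \frac{- \left(u - 3\right) \log{\left(u \right)} + \left(u - 3\right) \log{\left(u - 3 \right)} - 6}{3 \left(u - 3\right)} is an antiderivative of f.
Check: d/du[\frac{- \left(u - 3\right) \log{\left(u \right)} + \left(u - 3\right) \log{\left(u - 3 \right)} - 6}{3 \left(u - 3\right)}] = \frac{3 u - 3}{u^{3} - 6 u^{2} + 9 u}, which equals f(u).
F(17/2) = - \frac{\log{\left(\frac{17}{2} \right)}}{3} - \frac{4}{11} + \frac{\log{\left(\frac{11}{2} \right)}}{3}; F(6) = - \frac{2}{3} - \frac{\log{\left(6 \right)}}{3} + \frac{\log{\left(3 \right)}}{3}.
Integral = F(17/2) - F(6) = - \frac{\log{\left(\frac{17}{2} \right)}}{3} - \frac{\log{\left(3 \right)}}{3} + \frac{10}{33} + \frac{\log{\left(\frac{11}{2} \right)}}{3} + \frac{\log{\left(6 \right)}}{3}.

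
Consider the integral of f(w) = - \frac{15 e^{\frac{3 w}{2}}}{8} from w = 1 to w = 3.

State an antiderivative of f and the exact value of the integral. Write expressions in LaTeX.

Antiderivative: F(w) = - \frac{5 e^{\frac{3 w}{2}}}{4}; value = - \frac{5 e^{\frac{9}{2}}}{4} + \frac{5 e^{\frac{3}{2}}}{4}

Whatever form F(w) takes, F'(w) = f(w) is non-negotiable.
F(w) = - \frac{5 e^{\frac{3 w}{2}}}{4} is an antiderivative of f.
Check: d/dw[- \frac{5 e^{\frac{3 w}{2}}}{4}] = - \frac{15 e^{\frac{3 w}{2}}}{8} = f(w).
F(3) = - \frac{5 e^{\frac{9}{2}}}{4}; F(1) = - \frac{5 e^{\frac{3}{2}}}{4}.
Integral = F(3) - F(1) = - \frac{5 e^{\frac{9}{2}}}{4} + \frac{5 e^{\frac{3}{2}}}{4}.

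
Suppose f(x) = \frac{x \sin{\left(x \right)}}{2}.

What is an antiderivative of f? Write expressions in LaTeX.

An antiderivative F(x) passes only if d/dx[F] lands on f(x) exactly.
Check: d/dx[- \frac{x \cos{\left(x \right)} - \sin{\left(x \right)}}{2}] = \frac{x \sin{\left(x \right)}}{2} = f(x).

An antiderivative is F(x) = - \frac{x \cos{\left(x \right)} - \sin{\left(x \right)}}{2}.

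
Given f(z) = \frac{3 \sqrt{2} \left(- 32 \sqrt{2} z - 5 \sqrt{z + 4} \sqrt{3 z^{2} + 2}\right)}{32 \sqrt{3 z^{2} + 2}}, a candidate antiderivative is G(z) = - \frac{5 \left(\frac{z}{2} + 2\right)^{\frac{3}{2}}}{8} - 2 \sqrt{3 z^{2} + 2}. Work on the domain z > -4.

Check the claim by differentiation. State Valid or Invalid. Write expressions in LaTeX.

d/dz[G] = \frac{\sqrt{2} \left(- 192 \sqrt{2} z - 15 \sqrt{z + 4} \sqrt{3 z^{2} + 2}\right)}{64 \sqrt{3 z^{2} + 2}}
d/dz[G] - f(z) = \frac{15 \sqrt{2} \sqrt{z + 4}}{64} != 0.

Invalid: d/dz[G] - f = \frac{15 \sqrt{2} \sqrt{z + 4}}{64}, which is not 0.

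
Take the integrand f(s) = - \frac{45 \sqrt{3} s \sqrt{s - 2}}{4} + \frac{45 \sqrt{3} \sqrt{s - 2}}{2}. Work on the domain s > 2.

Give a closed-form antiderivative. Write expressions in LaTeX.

The integrand splits into summands that can be handled one at a time.
Check: d/ds[- \frac{9 \sqrt{3} \left(s - 2\right)^{\frac{5}{2}}}{2}] = - \frac{45 \sqrt{3} s \sqrt{s - 2}}{4} + \frac{45 \sqrt{3} \sqrt{s - 2}}{2} = f(s).

An antiderivative is F(s) = - \frac{9 \sqrt{3} \left(s - 2\right)^{\frac{5}{2}}}{2}.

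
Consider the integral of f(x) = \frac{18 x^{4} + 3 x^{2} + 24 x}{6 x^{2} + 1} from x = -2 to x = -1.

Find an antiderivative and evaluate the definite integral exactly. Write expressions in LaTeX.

Antiderivative: F(x) = x^{3} + 2 \log{\left(2 x^{2} + \frac{1}{3} \right)}; value = - 2 \log{\left(\frac{25}{3} \right)} + 2 \log{\left(\frac{7}{3} \right)} + 7

A first test for any F(x): its x-derivative must equal f(x) identically.
F(x) = x^{3} + 2 \log{\left(2 x^{2} + \frac{1}{3} \right)} is an antiderivative of f.
Check: d/dx[x^{3} + 2 \log{\left(2 x^{2} + \frac{1}{3} \right)}] = \frac{18 x^{4} + 3 x^{2} + 24 x}{6 x^{2} + 1} = f(x).
F(-1) = -1 + 2 \log{\left(\frac{7}{3} \right)}; F(-2) = -8 + 2 \log{\left(\frac{25}{3} \right)}.
Integral = F(-1) - F(-2) = - 2 \log{\left(\frac{25}{3} \right)} + 2 \log{\left(\frac{7}{3} \right)} + 7.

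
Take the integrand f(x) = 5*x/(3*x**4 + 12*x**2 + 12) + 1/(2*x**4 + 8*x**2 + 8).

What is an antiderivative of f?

An antiderivative is F(x) = (6*x + 3*sqrt(2)*(x**2 + 2)*atan(sqrt(2)*x/2) - 40)/(48*(x**2 + 2)).

The integrand splits into summands that can be handled one at a time.
Check: d/dx[(6*x + 3*sqrt(2)*(x**2 + 2)*atan(sqrt(2)*x/2) - 40)/(48*(x**2 + 2))] = (10*x + 3)/(6*x**4 + 24*x**2 + 24), which equals f(x).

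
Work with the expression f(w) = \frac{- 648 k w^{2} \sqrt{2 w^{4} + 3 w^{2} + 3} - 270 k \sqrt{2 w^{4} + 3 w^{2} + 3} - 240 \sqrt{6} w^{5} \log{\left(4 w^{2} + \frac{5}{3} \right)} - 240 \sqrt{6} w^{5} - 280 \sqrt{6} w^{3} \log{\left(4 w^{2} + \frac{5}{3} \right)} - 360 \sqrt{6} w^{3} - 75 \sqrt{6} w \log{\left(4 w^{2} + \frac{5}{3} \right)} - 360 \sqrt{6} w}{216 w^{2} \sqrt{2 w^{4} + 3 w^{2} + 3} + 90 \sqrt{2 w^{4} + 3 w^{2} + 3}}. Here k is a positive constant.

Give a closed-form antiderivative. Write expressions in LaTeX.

Any candidate F(w) must reproduce f(w) exactly when differentiated.
Check: d/dw[- 3 k w - \frac{5 \sqrt{\frac{w^{4}}{3} + \frac{w^{2}}{2} + \frac{1}{2}} \log{\left(4 w^{2} + \frac{5}{3} \right)}}{3}] = \frac{- 648 k w^{2} \sqrt{2 w^{4} + 3 w^{2} + 3} - 270 k \sqrt{2 w^{4} + 3 w^{2} + 3} - 240 \sqrt{6} w^{5} \log{\left(4 w^{2} + \frac{5}{3} \right)} - 240 \sqrt{6} w^{5} - 280 \sqrt{6} w^{3} \log{\left(4 w^{2} + \frac{5}{3} \right)} - 360 \sqrt{6} w^{3} - 75 \sqrt{6} w \log{\left(4 w^{2} + \frac{5}{3} \right)} - 360 \sqrt{6} w}{216 w^{2} \sqrt{2 w^{4} + 3 w^{2} + 3} + 90 \sqrt{2 w^{4} + 3 w^{2} + 3}} = f(w).

An antiderivative is F(w) = - 3 k w - \frac{5 \sqrt{\frac{w^{4}}{3} + \frac{w^{2}}{2} + \frac{1}{2}} \log{\left(4 w^{2} + \frac{5}{3} \right)}}{3}.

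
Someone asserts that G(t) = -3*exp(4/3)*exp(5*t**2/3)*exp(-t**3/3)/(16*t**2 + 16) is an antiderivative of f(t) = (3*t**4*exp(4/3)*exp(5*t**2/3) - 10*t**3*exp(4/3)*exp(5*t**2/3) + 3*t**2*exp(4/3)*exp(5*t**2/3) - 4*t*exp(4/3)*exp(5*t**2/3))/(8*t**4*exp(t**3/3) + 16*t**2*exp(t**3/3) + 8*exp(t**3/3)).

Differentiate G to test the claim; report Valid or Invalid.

d/dt[G] = (3*t**4*exp(4/3)*exp(5*t**2/3) - 10*t**3*exp(4/3)*exp(5*t**2/3) + 3*t**2*exp(4/3)*exp(5*t**2/3) - 4*t*exp(4/3)*exp(5*t**2/3))/(16*t**4*exp(t**3/3) + 32*t**2*exp(t**3/3) + 16*exp(t**3/3))
d/dt[G] - f(t) = (-3*t**4*exp(4/3)*exp(5*t**2/3) + 10*t**3*exp(4/3)*exp(5*t**2/3) - 3*t**2*exp(4/3)*exp(5*t**2/3) + 4*t*exp(4/3)*exp(5*t**2/3))/(16*t**4*exp(t**3/3) + 32*t**2*exp(t**3/3) + 16*exp(t**3/3)) != 0.

Invalid: d/dt[G] - f = (-3*t**4*exp(4/3)*exp(5*t**2/3) + 10*t**3*exp(4/3)*exp(5*t**2/3) - 3*t**2*exp(4/3)*exp(5*t**2/3) + 4*t*exp(4/3)*exp(5*t**2/3))/(16*t**4*exp(t**3/3) + 32*t**2*exp(t**3/3) + 16*exp(t**3/3)), which is not 0.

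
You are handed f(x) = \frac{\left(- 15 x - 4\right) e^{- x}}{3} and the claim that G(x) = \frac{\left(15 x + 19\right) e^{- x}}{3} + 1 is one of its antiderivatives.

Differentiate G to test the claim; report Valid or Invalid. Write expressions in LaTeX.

d/dx[G] = \frac{\left(- 15 x - 4\right) e^{- x}}{3}
This equals f(x) exactly, so the claim holds.

Valid - the claim checks out under differentiation.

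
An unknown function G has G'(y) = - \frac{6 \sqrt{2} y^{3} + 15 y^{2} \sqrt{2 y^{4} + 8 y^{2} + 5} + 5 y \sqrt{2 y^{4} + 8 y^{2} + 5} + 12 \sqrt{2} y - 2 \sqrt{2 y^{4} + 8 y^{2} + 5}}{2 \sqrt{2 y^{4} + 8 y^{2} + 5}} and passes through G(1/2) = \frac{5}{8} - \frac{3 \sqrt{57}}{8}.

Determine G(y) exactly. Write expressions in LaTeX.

G(y) = - \frac{5 y^{3}}{2} - \frac{5 y^{2}}{4} + y - \frac{3 \sqrt{y^{4} + 4 y^{2} + \frac{5}{2}}}{2} + \frac{3}{4}

Any candidate G(y) must reproduce the stated G'(y) exactly.
A general antiderivative is - \frac{5 y^{3}}{2} - \frac{5 y^{2}}{4} + y - \frac{3 \sqrt{y^{4} + 4 y^{2} + \frac{5}{2}}}{2} - \frac{5}{4} + C.
The condition gives C = \frac{5}{8} - \frac{3 \sqrt{57}}{8} - (- \frac{3 \sqrt{57}}{8} - \frac{11}{8}) = 2.
So G(y) = - \frac{5 y^{3}}{2} - \frac{5 y^{2}}{4} + y - \frac{3 \sqrt{y^{4} + 4 y^{2} + \frac{5}{2}}}{2} + \frac{3}{4}.
Check: d/dy[- \frac{5 y^{3}}{2} - \frac{5 y^{2}}{4} + y - \frac{3 \sqrt{y^{4} + 4 y^{2} + \frac{5}{2}}}{2} + \frac{3}{4}] = \frac{- 6 \sqrt{2} y^{3} - 15 y^{2} \sqrt{2 y^{4} + 8 y^{2} + 5} - 5 y \sqrt{2 y^{4} + 8 y^{2} + 5} - 12 \sqrt{2} y + 2 \sqrt{2 y^{4} + 8 y^{2} + 5}}{2 \sqrt{2 y^{4} + 8 y^{2} + 5}}, which equals G'(y).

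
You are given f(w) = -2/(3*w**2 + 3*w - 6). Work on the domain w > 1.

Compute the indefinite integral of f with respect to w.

F(w) = -2*log(w - 1)/9 + 2*log(w + 2)/9 + C

Factor the denominator (3*(w - 1)*(w + 2)) and decompose: f = 2/(9*(w + 2)) - 2/(9*(w - 1)); each piece integrates to a log, atan, or power term.
Check: d/dw[-2*log(w - 1)/9 + 2*log(w + 2)/9] = -2/(3*w**2 + 3*w - 6) = f(w).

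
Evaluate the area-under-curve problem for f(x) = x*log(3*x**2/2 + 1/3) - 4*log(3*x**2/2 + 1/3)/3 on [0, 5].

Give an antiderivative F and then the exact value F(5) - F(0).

Antiderivative: F(x) = x**2*log(9*x**2 + 2)/2 - x**2*log(6)/2 - x**2/2 - 4*x*log(9*x**2 + 2)/3 + 4*x*log(6)/3 + 8*x/3 + log(x**2 + 2/9)/9 - 8*sqrt(2)*atan(3*sqrt(2)*x/2)/9; value = -8*sqrt(2)*atan(15*sqrt(2)/2)/9 - log(2/9)/9 + log(227/9)/9 + 5/6 + 35*log(227/6)/6

The integrand splits into summands that can be handled one at a time.
F(x) = x**2*log(9*x**2 + 2)/2 - x**2*log(6)/2 - x**2/2 - 4*x*log(9*x**2 + 2)/3 + 4*x*log(6)/3 + 8*x/3 + log(x**2 + 2/9)/9 - 8*sqrt(2)*atan(3*sqrt(2)*x/2)/9 is an antiderivative of f.
Check: d/dx[x**2*log(9*x**2 + 2)/2 - x**2*log(6)/2 - x**2/2 - 4*x*log(9*x**2 + 2)/3 + 4*x*log(6)/3 + 8*x/3 + log(x**2 + 2/9)/9 - 8*sqrt(2)*atan(3*sqrt(2)*x/2)/9] = x*log(9*x**2 + 2) - x*log(6) - 4*log(9*x**2 + 2)/3 + 4*log(6)/3, which equals f(x).
F(5) = -35*log(6)/6 - 8*sqrt(2)*atan(15*sqrt(2)/2)/9 + log(227/9)/9 + 5/6 + 35*log(227)/6; F(0) = log(2/9)/9.
Integral = F(5) - F(0) = -8*sqrt(2)*atan(15*sqrt(2)/2)/9 - log(2/9)/9 + log(227/9)/9 + 5/6 + 35*log(227/6)/6.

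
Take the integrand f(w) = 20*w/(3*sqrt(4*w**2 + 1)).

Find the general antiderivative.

F(w) = 5*sqrt(4*w**2 + 1)/3 + C

The substitution u = 4*w**2 + 1 works: f is exactly (dF/du)*(du/dw) for that inner function.
Check: d/dw[5*sqrt(4*w**2 + 1)/3] = 20*w/(3*sqrt(4*w**2 + 1)) = f(w).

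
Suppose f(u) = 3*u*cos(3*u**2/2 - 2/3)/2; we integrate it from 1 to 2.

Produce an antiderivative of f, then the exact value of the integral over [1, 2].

f matches the chain-rule pattern g'(h)*h' with inner function h(u) = 3*u**2/2 - 2/3; substituting w = h(u) collapses the integral.
F(u) = sin(3*u**2/2 - 2/3)/2 is an antiderivative of f.
Check: d/du[sin(3*u**2/2 - 2/3)/2] = 3*u*cos(3*u**2/2 - 2/3)/2 = f(u).
F(2) = sin(16/3)/2; F(1) = sin(5/6)/2.
Integral = F(2) - F(1) = sin(16/3)/2 - sin(5/6)/2.

Antiderivative: F(u) = sin(3*u**2/2 - 2/3)/2; value = sin(16/3)/2 - sin(5/6)/2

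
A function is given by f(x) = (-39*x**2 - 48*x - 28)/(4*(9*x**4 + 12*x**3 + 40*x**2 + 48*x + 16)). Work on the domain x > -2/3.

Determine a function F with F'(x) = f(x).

For F(x) to be correct the identity F'(x) - f(x) = 0 must hold.
Check: d/dx[-atan(x/2)/2 + 1/(12*x + 8)] = (-39*x**2 - 48*x - 28)/(36*x**4 + 48*x**3 + 160*x**2 + 192*x + 64), which equals f(x).

An antiderivative is F(x) = -atan(x/2)/2 + 1/(12*x + 8).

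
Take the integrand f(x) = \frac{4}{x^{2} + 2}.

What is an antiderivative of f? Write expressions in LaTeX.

An antiderivative is F(x) = 2 \sqrt{2} \operatorname{atan}{\left(\frac{\sqrt{2} x}{2} \right)}.

A first test for any F(x): its x-derivative must equal f(x) identically.
Check: d/dx[2 \sqrt{2} \operatorname{atan}{\left(\frac{\sqrt{2} x}{2} \right)}] = \frac{4}{x^{2} + 2} = f(x).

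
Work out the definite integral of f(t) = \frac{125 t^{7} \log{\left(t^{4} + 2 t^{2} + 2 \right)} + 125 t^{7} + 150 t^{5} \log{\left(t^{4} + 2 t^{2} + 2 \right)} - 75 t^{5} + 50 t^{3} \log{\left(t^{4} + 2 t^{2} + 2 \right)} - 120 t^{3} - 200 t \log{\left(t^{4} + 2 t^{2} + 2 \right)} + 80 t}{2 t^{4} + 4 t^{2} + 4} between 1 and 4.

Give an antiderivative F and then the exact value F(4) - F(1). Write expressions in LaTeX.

Antiderivative: F(t) = \frac{125 t^{4} \log{\left(t^{4} + 2 t^{2} + 2 \right)}}{8} - 25 t^{2} \log{\left(t^{4} + 2 t^{2} + 2 \right)} + 10 \log{\left(t^{4} + 2 t^{2} + 2 \right)}; value = - \frac{5 \log{\left(5 \right)}}{8} + 3610 \log{\left(290 \right)}

f has the shape u'v + uv' for u = \frac{5 \left(2 - \frac{5 t^{2}}{2}\right)^{2}}{2} and v = \log{\left(t^{4} + 2 t^{2} + 2 \right)} — it is the derivative of the product u*v.
F(t) = \frac{125 t^{4} \log{\left(t^{4} + 2 t^{2} + 2 \right)}}{8} - 25 t^{2} \log{\left(t^{4} + 2 t^{2} + 2 \right)} + 10 \log{\left(t^{4} + 2 t^{2} + 2 \right)} is an antiderivative of f.
Check: d/dt[\frac{125 t^{4} \log{\left(t^{4} + 2 t^{2} + 2 \right)}}{8} - 25 t^{2} \log{\left(t^{4} + 2 t^{2} + 2 \right)} + 10 \log{\left(t^{4} + 2 t^{2} + 2 \right)}] = \frac{125 t^{7} \log{\left(t^{4} + 2 t^{2} + 2 \right)} + 125 t^{7} + 150 t^{5} \log{\left(t^{4} + 2 t^{2} + 2 \right)} - 75 t^{5} + 50 t^{3} \log{\left(t^{4} + 2 t^{2} + 2 \right)} - 120 t^{3} - 200 t \log{\left(t^{4} + 2 t^{2} + 2 \right)} + 80 t}{2 t^{4} + 4 t^{2} + 4} = f(t).
F(4) = 3610 \log{\left(290 \right)}; F(1) = \frac{5 \log{\left(5 \right)}}{8}.
Integral = F(4) - F(1) = - \frac{5 \log{\left(5 \right)}}{8} + 3610 \log{\left(290 \right)}.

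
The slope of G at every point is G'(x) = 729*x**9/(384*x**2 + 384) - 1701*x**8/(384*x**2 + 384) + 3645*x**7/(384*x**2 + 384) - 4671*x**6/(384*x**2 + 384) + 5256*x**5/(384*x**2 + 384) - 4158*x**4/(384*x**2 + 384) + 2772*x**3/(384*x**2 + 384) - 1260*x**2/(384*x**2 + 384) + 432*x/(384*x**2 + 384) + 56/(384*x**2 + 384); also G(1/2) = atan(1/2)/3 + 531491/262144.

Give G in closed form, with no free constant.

G(x) = 3*(3*x**2/4 - x/2 + 1/2)**4/4 + atan(x)/3 + 2

Integrate term by term and add the pieces.
A general antiderivative is 3*(3*x**2/4 - x/2 + 1/2)**4/4 + atan(x)/3 + C.
The condition gives C = atan(1/2)/3 + 531491/262144 - (7203/262144 + atan(1/2)/3) = 2.
So G(x) = 3*(3*x**2/4 - x/2 + 1/2)**4/4 + atan(x)/3 + 2.
Check: d/dx[3*(3*x**2/4 - x/2 + 1/2)**4/4 + atan(x)/3 + 2] = (729*x**9 - 1701*x**8 + 3645*x**7 - 4671*x**6 + 5256*x**5 - 4158*x**4 + 2772*x**3 - 1260*x**2 + 432*x + 56)/(384*x**2 + 384), which equals G'(x).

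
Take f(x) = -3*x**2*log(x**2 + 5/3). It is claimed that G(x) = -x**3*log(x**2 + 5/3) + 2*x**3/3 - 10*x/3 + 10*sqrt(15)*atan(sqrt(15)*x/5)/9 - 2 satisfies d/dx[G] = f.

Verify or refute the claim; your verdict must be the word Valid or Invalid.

Valid - the claim checks out under differentiation.

d/dx[G] = -3*x**2*log(x**2 + 5/3)
This equals f(x) exactly, so the claim holds.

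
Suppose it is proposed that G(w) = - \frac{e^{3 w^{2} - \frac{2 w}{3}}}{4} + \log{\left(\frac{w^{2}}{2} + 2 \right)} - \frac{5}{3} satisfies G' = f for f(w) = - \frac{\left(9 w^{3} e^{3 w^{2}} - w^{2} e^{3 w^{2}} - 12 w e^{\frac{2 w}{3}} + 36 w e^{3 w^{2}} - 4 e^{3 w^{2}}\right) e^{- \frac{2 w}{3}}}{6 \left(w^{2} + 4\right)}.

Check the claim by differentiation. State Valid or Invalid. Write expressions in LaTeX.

Valid. The derivative of G reproduces f.

d/dw[G] = \frac{- 9 w^{3} e^{- \frac{2 w}{3}} e^{3 w^{2}} + w^{2} e^{- \frac{2 w}{3}} e^{3 w^{2}} + 12 w - 36 w e^{- \frac{2 w}{3}} e^{3 w^{2}} + 4 e^{- \frac{2 w}{3}} e^{3 w^{2}}}{6 w^{2} + 24}
This equals f(w) exactly, so the claim holds.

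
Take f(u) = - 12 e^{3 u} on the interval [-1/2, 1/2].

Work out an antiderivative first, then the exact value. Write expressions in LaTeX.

Antiderivative: F(u) = - 4 e^{3 u}; value = - 4 e^{\frac{3}{2}} + \frac{4}{e^{\frac{3}{2}}}

Any candidate F(u) must reproduce f(u) exactly when differentiated.
F(u) = - 4 e^{3 u} is an antiderivative of f.
Check: d/du[- 4 e^{3 u}] = - 12 e^{3 u} = f(u).
F(1/2) = - 4 e^{\frac{3}{2}}; F(-1/2) = - \frac{4}{e^{\frac{3}{2}}}.
Integral = F(1/2) - F(-1/2) = - 4 e^{\frac{3}{2}} + \frac{4}{e^{\frac{3}{2}}}.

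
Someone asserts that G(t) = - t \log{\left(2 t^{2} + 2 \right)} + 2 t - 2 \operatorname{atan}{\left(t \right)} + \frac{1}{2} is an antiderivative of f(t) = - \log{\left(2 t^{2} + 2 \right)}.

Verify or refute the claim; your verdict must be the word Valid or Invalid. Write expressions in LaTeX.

d/dt[G] = - \log{\left(t^{2} + 1 \right)} - \log{\left(2 \right)}
This equals f(t) exactly, so the claim holds.

Valid - differentiating G returns exactly f.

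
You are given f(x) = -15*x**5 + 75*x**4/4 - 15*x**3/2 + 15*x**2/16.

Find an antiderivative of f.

The substitution u = -x**2 + x/2 works: f is exactly (dF/du)*(du/dx) for that inner function.
Check: d/dx[-5*x**6/2 + 15*x**5/4 - 15*x**4/8 + 5*x**3/16] = -15*x**5 + 75*x**4/4 - 15*x**3/2 + 15*x**2/16 = f(x).

An antiderivative is F(x) = -5*x**6/2 + 15*x**5/4 - 15*x**4/8 + 5*x**3/16.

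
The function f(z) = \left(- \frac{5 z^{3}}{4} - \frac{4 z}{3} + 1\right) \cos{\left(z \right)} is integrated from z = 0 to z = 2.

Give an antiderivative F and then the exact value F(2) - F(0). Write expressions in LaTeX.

A candidate is checked by its d/dz: the result must match f(z).
F(z) = - \frac{5 z^{3} \sin{\left(z \right)}}{4} - \frac{15 z^{2} \cos{\left(z \right)}}{4} + \frac{37 z \sin{\left(z \right)}}{6} + \sin{\left(z \right)} + \frac{37 \cos{\left(z \right)}}{6} is an antiderivative of f.
Check: d/dz[- \frac{5 z^{3} \sin{\left(z \right)}}{4} - \frac{15 z^{2} \cos{\left(z \right)}}{4} + \frac{37 z \sin{\left(z \right)}}{6} + \sin{\left(z \right)} + \frac{37 \cos{\left(z \right)}}{6}] = - \frac{5 z^{3} \cos{\left(z \right)}}{4} - \frac{4 z \cos{\left(z \right)}}{3} + \cos{\left(z \right)}, which equals f(z).
F(2) = \frac{10 \sin{\left(2 \right)}}{3} - \frac{53 \cos{\left(2 \right)}}{6}; F(0) = \frac{37}{6}.
Integral = F(2) - F(0) = - \frac{37}{6} + \frac{10 \sin{\left(2 \right)}}{3} - \frac{53 \cos{\left(2 \right)}}{6}.

Antiderivative: F(z) = - \frac{5 z^{3} \sin{\left(z \right)}}{4} - \frac{15 z^{2} \cos{\left(z \right)}}{4} + \frac{37 z \sin{\left(z \right)}}{6} + \sin{\left(z \right)} + \frac{37 \cos{\left(z \right)}}{6}; value = - \frac{37}{6} + \frac{10 \sin{\left(2 \right)}}{3} - \frac{53 \cos{\left(2 \right)}}{6}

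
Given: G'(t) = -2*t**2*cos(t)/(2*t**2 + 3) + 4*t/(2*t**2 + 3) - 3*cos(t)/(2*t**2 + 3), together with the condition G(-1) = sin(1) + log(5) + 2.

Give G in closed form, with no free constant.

Integrate term by term and add the pieces.
A general antiderivative is log(2*t**2 + 3) - sin(t) + C.
The condition gives C = sin(1) + log(5) + 2 - (sin(1) + log(5)) = 2.
So G(t) = log(2*t**2 + 3) - sin(t) + 2.
Check: d/dt[log(2*t**2 + 3) - sin(t) + 2] = (-2*t**2*cos(t) + 4*t - 3*cos(t))/(2*t**2 + 3), which equals G'(t).

G(t) = log(2*t**2 + 3) - sin(t) + 2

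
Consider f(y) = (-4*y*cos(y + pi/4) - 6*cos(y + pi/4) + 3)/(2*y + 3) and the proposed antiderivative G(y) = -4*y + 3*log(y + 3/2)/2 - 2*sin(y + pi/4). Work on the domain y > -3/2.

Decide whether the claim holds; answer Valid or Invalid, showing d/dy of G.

d/dy[G] = (-4*y*cos(y + pi/4) - 8*y - 6*cos(y + pi/4) - 9)/(2*y + 3)
d/dy[G] - f(y) = -4 != 0.

Invalid: d/dy[G] - f = -4, which is not 0.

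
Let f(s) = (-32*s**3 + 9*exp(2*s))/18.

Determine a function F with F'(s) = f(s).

Check any antiderivative F(s) by computing F'(s) and comparing it with f(s).
Check: d/ds[-(4*s**2 - 3*exp(s))*(4*s**2 + 3*exp(s))/36] = -16*s**3/9 + exp(2*s)/2, which equals f(s).

An antiderivative is F(s) = -(4*s**2 - 3*exp(s))*(4*s**2 + 3*exp(s))/36.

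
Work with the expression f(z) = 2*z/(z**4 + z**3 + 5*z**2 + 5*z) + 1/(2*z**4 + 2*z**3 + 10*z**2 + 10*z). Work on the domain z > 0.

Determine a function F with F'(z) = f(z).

An antiderivative is F(z) = (4*log(z) + 10*log(z + 1) - 7*log(z**2 + 5) + 2*sqrt(5)*atan(sqrt(5)*z/5))/40.

The denominator factors as 2*z*(z + 1)*(z**2 + 5); partial fractions split f into directly integrable pieces: -(7*z - 5)/(20*(z**2 + 5)) + 1/(4*(z + 1)) + 1/(10*z).
Check: d/dz[(4*log(z) + 10*log(z + 1) - 7*log(z**2 + 5) + 2*sqrt(5)*atan(sqrt(5)*z/5))/40] = (4*z + 1)/(2*z**4 + 2*z**3 + 10*z**2 + 10*z), which equals f(z).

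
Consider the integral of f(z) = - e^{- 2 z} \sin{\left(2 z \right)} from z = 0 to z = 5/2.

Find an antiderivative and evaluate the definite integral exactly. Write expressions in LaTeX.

Since d/dz undoes antidifferentiation here, F'(z) = f(z) is required of F(z).
F(z) = \frac{\left(\sin{\left(2 z \right)} + \cos{\left(2 z \right)}\right) e^{- 2 z}}{4} is an antiderivative of f.
Check: d/dz[\frac{\left(\sin{\left(2 z \right)} + \cos{\left(2 z \right)}\right) e^{- 2 z}}{4}] = - e^{- 2 z} \sin{\left(2 z \right)} = f(z).
F(5/2) = \frac{\sin{\left(5 \right)}}{4 e^{5}} + \frac{\cos{\left(5 \right)}}{4 e^{5}}; F(0) = \frac{1}{4}.
Integral = F(5/2) - F(0) = - \frac{1}{4} + \frac{\sin{\left(5 \right)}}{4 e^{5}} + \frac{\cos{\left(5 \right)}}{4 e^{5}}.

Antiderivative: F(z) = \frac{\left(\sin{\left(2 z \right)} + \cos{\left(2 z \right)}\right) e^{- 2 z}}{4}; value = - \frac{1}{4} + \frac{\sin{\left(5 \right)}}{4 e^{5}} + \frac{\cos{\left(5 \right)}}{4 e^{5}}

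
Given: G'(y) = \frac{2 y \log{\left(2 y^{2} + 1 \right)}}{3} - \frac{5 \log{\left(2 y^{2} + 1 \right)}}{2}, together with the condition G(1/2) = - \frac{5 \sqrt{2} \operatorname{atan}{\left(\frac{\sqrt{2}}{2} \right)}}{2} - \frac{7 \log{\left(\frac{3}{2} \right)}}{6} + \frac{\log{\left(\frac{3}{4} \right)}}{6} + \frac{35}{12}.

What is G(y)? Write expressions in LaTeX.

The integrand splits into summands that can be handled one at a time.
A general antiderivative is - \frac{y^{2}}{3} + 5 y + \left(\frac{y^{2}}{3} - \frac{5 y}{2}\right) \log{\left(2 y^{2} + 1 \right)} + \frac{\log{\left(y^{2} + \frac{1}{2} \right)}}{6} - \frac{5 \sqrt{2} \operatorname{atan}{\left(\sqrt{2} y \right)}}{2} + C.
The condition gives C = - \frac{5 \sqrt{2} \operatorname{atan}{\left(\frac{\sqrt{2}}{2} \right)}}{2} - \frac{7 \log{\left(\frac{3}{2} \right)}}{6} + \frac{\log{\left(\frac{3}{4} \right)}}{6} + \frac{35}{12} - (- \frac{5 \sqrt{2} \operatorname{atan}{\left(\frac{\sqrt{2}}{2} \right)}}{2} - \frac{7 \log{\left(\frac{3}{2} \right)}}{6} + \frac{\log{\left(\frac{3}{4} \right)}}{6} + \frac{29}{12}) = \frac{1}{2}.
So G(y) = \frac{2 y^{2} \log{\left(2 y^{2} + 1 \right)} - 2 y^{2} - 15 y \log{\left(2 y^{2} + 1 \right)} + 30 y + \log{\left(y^{2} + \frac{1}{2} \right)} - 15 \sqrt{2} \operatorname{atan}{\left(\sqrt{2} y \right)} + 3}{6}.
Check: d/dy[\frac{2 y^{2} \log{\left(2 y^{2} + 1 \right)} - 2 y^{2} - 15 y \log{\left(2 y^{2} + 1 \right)} + 30 y + \log{\left(y^{2} + \frac{1}{2} \right)} - 15 \sqrt{2} \operatorname{atan}{\left(\sqrt{2} y \right)} + 3}{6}] = \frac{2 y \log{\left(2 y^{2} + 1 \right)}}{3} - \frac{5 \log{\left(2 y^{2} + 1 \right)}}{2} = G'(y).

G(y) = \frac{2 y^{2} \log{\left(2 y^{2} + 1 \right)} - 2 y^{2} - 15 y \log{\left(2 y^{2} + 1 \right)} + 30 y + \log{\left(y^{2} + \frac{1}{2} \right)} - 15 \sqrt{2} \operatorname{atan}{\left(\sqrt{2} y \right)} + 3}{6}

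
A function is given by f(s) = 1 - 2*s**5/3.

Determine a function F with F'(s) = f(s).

An antiderivative F(s) passes only if d/ds[F] lands on f(s) exactly.
Check: d/ds[-s*(s**5 - 9)/9] = 1 - 2*s**5/3 = f(s).

An antiderivative is F(s) = -s*(s**5 - 9)/9.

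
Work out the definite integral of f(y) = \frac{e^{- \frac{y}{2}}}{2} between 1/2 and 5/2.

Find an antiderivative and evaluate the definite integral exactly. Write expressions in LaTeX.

Whatever form F(y) takes, F'(y) = f(y) is non-negotiable.
F(y) = - e^{- \frac{y}{2}} is an antiderivative of f.
Check: d/dy[- e^{- \frac{y}{2}}] = \frac{e^{- \frac{y}{2}}}{2} = f(y).
F(5/2) = - \frac{1}{e^{\frac{5}{4}}}; F(1/2) = - \frac{1}{e^{\frac{1}{4}}}.
Integral = F(5/2) - F(1/2) = - \frac{1}{e^{\frac{5}{4}}} + e^{- \frac{1}{4}}.

Antiderivative: F(y) = - e^{- \frac{y}{2}}; value = - \frac{1}{e^{\frac{5}{4}}} + e^{- \frac{1}{4}}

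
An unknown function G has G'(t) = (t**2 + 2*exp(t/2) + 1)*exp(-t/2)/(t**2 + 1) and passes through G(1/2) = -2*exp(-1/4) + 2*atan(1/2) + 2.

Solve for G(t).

G(t) = 2*(exp(t/2)*atan(t) + exp(t/2) - 1)*exp(-t/2)

Any candidate G(t) must reproduce the stated G'(t) exactly.
A general antiderivative is 2*atan(t) - 2*exp(-t/2) + C.
The condition gives C = -2*exp(-1/4) + 2*atan(1/2) + 2 - (-2*exp(-1/4) + 2*atan(1/2)) = 2.
So G(t) = 2*(exp(t/2)*atan(t) + exp(t/2) - 1)*exp(-t/2).
Check: d/dt[2*(exp(t/2)*atan(t) + exp(t/2) - 1)*exp(-t/2)] = (t**2 + 2*exp(t/2) + 1)/(t**2*exp(t/2) + exp(t/2)), which equals G'(t).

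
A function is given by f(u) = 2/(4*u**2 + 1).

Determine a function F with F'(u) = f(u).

An antiderivative F(u) passes only if d/du[F] lands on f(u) exactly.
Check: d/du[atan(2*u)] = 2/(4*u**2 + 1) = f(u).

An antiderivative is F(u) = atan(2*u).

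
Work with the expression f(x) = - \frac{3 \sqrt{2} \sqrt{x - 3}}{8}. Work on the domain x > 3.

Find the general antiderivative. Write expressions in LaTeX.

Whatever form F(x) takes, F'(x) = f(x) is non-negotiable.
Check: d/dx[- \left(\frac{x}{2} - \frac{3}{2}\right)^{\frac{3}{2}}] = - \frac{3 \sqrt{2} \sqrt{x - 3}}{8} = f(x).

F(x) = - \left(\frac{x}{2} - \frac{3}{2}\right)^{\frac{3}{2}} + C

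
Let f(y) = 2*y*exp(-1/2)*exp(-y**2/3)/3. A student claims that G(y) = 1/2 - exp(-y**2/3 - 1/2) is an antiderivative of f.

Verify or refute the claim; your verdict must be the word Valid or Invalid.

Valid. The derivative of G reproduces f.

d/dy[G] = 2*y*exp(-1/2)*exp(-y**2/3)/3
This equals f(y) exactly, so the claim holds.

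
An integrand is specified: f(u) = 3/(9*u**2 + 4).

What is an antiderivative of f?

An antiderivative is F(u) = atan(3*u/2)/2.

Recover f(u) by differentiating a candidate F(u); any mismatch rules it out.
Check: d/du[atan(3*u/2)/2] = 3/(9*u**2 + 4) = f(u).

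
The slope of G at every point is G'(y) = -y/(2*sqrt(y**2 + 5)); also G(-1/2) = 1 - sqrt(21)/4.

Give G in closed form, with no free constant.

G(y) = 1 - sqrt(y**2 + 5)/2

G'(y) matches the chain-rule pattern g'(h)*h' with inner function h(y) = y**2 + 5; substituting u = h(y) collapses the integral.
A general antiderivative is -sqrt(y**2 + 5)/2 + C.
The condition gives C = 1 - sqrt(21)/4 - (-sqrt(21)/4) = 1.
So G(y) = 1 - sqrt(y**2 + 5)/2.
Check: d/dy[1 - sqrt(y**2 + 5)/2] = -y/(2*sqrt(y**2 + 5)) = G'(y).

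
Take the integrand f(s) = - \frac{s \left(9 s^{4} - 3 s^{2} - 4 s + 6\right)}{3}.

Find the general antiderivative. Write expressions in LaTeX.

An antiderivative F(s) passes only if d/ds[F] lands on f(s) exactly.
Check: d/ds[- \frac{s^{2} \left(18 s^{4} - 9 s^{2} - 16 s + 36\right)}{36}] = - 3 s^{5} + s^{3} + \frac{4 s^{2}}{3} - 2 s, which equals f(s).

F(s) = - \frac{s^{2} \left(18 s^{4} - 9 s^{2} - 16 s + 36\right)}{36} + C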